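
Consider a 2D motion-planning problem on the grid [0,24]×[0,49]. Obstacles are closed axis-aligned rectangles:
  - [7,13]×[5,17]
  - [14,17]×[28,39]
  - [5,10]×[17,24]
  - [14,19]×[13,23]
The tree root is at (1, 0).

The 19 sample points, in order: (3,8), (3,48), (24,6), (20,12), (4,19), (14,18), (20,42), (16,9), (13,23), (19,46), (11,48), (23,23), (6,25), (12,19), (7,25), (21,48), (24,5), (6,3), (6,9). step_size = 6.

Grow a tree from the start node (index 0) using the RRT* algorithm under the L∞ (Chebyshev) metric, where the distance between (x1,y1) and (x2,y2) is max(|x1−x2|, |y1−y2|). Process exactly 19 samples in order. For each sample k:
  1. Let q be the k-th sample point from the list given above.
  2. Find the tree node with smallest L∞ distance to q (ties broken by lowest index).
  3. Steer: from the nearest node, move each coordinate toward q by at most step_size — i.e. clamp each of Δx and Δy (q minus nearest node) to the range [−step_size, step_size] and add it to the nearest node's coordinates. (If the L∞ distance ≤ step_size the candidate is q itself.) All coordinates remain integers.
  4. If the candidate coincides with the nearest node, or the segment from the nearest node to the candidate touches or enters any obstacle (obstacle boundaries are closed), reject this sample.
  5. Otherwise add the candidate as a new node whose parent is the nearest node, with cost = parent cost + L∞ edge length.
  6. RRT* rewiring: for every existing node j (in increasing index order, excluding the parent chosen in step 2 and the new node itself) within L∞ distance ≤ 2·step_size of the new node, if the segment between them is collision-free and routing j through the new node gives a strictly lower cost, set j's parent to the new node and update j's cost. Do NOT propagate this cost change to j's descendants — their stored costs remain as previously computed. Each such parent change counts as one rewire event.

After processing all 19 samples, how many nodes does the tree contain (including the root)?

Node count: 6

1. q=(3,8) nearest=0 d=8 new=(3,6) → add node 1 parent=0 cost=6
2. q=(3,48) nearest=1 d=42 new=(3,12) → add node 2 parent=1 cost=12
3. q=(24,6) nearest=1 d=21 new=(9,6) → blocked by [7,13]×[5,17], reject
4. q=(20,12) nearest=1 d=17 new=(9,12) → blocked by [7,13]×[5,17], reject
5. q=(4,19) nearest=2 d=7 new=(4,18) → add node 3 parent=2 cost=18
6. q=(14,18) nearest=3 d=10 new=(10,18) → blocked by [5,10]×[17,24], reject
7. q=(20,42) nearest=3 d=24 new=(10,24) → blocked by [5,10]×[17,24], reject
8. q=(16,9) nearest=3 d=12 new=(10,12) → blocked by [7,13]×[5,17], reject
9. q=(13,23) nearest=3 d=9 new=(10,23) → blocked by [5,10]×[17,24], reject
10. q=(19,46) nearest=3 d=28 new=(10,24) → blocked by [5,10]×[17,24], reject
11. q=(11,48) nearest=3 d=30 new=(10,24) → blocked by [5,10]×[17,24], reject
12. q=(23,23) nearest=3 d=19 new=(10,23) → blocked by [5,10]×[17,24], reject
13. q=(6,25) nearest=3 d=7 new=(6,24) → blocked by [5,10]×[17,24], reject
14. q=(12,19) nearest=3 d=8 new=(10,19) → blocked by [5,10]×[17,24], reject
15. q=(7,25) nearest=3 d=7 new=(7,24) → blocked by [5,10]×[17,24], reject
16. q=(21,48) nearest=3 d=30 new=(10,24) → blocked by [5,10]×[17,24], reject
17. q=(24,5) nearest=3 d=20 new=(10,12) → blocked by [7,13]×[5,17], reject
18. q=(6,3) nearest=1 d=3 new=(6,3) → add node 4 parent=1 cost=9
19. q=(6,9) nearest=1 d=3 new=(6,9) → add node 5 parent=1 cost=9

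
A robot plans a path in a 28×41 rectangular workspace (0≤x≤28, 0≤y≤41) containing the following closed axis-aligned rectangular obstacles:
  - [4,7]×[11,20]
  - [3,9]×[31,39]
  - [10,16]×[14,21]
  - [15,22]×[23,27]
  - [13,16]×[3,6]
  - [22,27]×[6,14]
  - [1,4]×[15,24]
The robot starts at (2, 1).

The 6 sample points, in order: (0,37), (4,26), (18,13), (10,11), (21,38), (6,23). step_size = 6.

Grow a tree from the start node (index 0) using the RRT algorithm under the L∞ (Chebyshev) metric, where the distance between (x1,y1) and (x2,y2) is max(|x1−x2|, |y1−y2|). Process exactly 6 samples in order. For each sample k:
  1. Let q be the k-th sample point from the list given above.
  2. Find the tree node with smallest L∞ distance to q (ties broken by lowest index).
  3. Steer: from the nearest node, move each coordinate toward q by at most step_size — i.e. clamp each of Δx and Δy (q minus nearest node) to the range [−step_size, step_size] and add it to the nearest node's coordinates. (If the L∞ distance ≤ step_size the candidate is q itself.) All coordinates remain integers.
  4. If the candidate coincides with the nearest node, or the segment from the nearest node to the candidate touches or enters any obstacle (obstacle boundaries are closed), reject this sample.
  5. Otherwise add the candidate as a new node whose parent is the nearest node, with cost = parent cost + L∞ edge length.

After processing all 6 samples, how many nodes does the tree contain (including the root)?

1. q=(0,37) nearest=0 d=36 new=(0,7) → add node 1 parent=0 cost=6
2. q=(4,26) nearest=1 d=19 new=(4,13) → blocked by [4,7]×[11,20], reject
3. q=(18,13) nearest=0 d=16 new=(8,7) → add node 2 parent=0 cost=6
4. q=(10,11) nearest=2 d=4 new=(10,11) → add node 3 parent=2 cost=10
5. q=(21,38) nearest=3 d=27 new=(16,17) → blocked by [10,16]×[14,21], reject
6. q=(6,23) nearest=3 d=12 new=(6,17) → blocked by [4,7]×[11,20], reject

Node count: 4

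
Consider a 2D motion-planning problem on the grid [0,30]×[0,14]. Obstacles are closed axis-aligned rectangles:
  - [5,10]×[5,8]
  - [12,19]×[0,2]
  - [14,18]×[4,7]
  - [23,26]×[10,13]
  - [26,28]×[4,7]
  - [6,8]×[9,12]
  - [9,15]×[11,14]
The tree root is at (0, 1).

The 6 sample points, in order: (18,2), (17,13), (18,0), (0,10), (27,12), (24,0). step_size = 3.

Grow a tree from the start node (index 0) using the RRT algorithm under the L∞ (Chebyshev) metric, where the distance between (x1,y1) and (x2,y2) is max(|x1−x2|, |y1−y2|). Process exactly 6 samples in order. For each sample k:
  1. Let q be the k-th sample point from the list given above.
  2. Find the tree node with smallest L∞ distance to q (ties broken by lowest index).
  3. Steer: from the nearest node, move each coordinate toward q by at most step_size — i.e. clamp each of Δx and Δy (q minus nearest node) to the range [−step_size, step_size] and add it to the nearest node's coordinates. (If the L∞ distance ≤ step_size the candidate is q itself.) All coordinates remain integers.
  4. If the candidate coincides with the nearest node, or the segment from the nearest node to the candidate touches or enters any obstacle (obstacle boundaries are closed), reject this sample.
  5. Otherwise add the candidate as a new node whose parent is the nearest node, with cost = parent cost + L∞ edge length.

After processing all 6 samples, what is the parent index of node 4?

Parent of node 4: 2

1. q=(18,2) nearest=0 d=18 new=(3,2) → add node 1 parent=0 cost=3
2. q=(17,13) nearest=1 d=14 new=(6,5) → blocked by [5,10]×[5,8], reject
3. q=(18,0) nearest=1 d=15 new=(6,0) → add node 2 parent=1 cost=6
4. q=(0,10) nearest=1 d=8 new=(0,5) → add node 3 parent=1 cost=6
5. q=(27,12) nearest=2 d=21 new=(9,3) → add node 4 parent=2 cost=9
6. q=(24,0) nearest=4 d=15 new=(12,0) → blocked by [12,19]×[0,2], reject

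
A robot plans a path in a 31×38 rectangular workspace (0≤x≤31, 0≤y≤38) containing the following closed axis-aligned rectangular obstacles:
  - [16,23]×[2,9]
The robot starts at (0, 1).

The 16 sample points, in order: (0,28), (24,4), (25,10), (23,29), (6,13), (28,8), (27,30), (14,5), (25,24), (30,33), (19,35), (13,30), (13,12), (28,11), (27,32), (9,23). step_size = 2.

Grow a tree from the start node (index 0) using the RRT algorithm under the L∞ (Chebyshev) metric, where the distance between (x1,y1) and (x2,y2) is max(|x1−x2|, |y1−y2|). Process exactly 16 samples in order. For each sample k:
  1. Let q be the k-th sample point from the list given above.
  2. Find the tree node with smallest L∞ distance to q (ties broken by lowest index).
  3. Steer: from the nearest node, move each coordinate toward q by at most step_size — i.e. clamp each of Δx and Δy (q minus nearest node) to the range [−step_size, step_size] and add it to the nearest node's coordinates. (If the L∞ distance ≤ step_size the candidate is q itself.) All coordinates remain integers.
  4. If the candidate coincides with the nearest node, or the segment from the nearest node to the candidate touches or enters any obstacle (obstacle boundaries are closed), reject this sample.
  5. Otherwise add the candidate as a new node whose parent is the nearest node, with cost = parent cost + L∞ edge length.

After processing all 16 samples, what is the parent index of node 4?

1. q=(0,28) nearest=0 d=27 new=(0,3) → add node 1 parent=0 cost=2
2. q=(24,4) nearest=0 d=24 new=(2,3) → add node 2 parent=0 cost=2
3. q=(25,10) nearest=2 d=23 new=(4,5) → add node 3 parent=2 cost=4
4. q=(23,29) nearest=3 d=24 new=(6,7) → add node 4 parent=3 cost=6
5. q=(6,13) nearest=4 d=6 new=(6,9) → add node 5 parent=4 cost=8
6. q=(28,8) nearest=4 d=22 new=(8,8) → add node 6 parent=4 cost=8
7. q=(27,30) nearest=5 d=21 new=(8,11) → add node 7 parent=5 cost=10
8. q=(14,5) nearest=6 d=6 new=(10,6) → add node 8 parent=6 cost=10
9. q=(25,24) nearest=6 d=17 new=(10,10) → add node 9 parent=6 cost=10
10. q=(30,33) nearest=7 d=22 new=(10,13) → add node 10 parent=7 cost=12
11. q=(19,35) nearest=10 d=22 new=(12,15) → add node 11 parent=10 cost=14
12. q=(13,30) nearest=11 d=15 new=(13,17) → add node 12 parent=11 cost=16
13. q=(13,12) nearest=9 d=3 new=(12,12) → add node 13 parent=9 cost=12
14. q=(28,11) nearest=12 d=15 new=(15,15) → add node 14 parent=12 cost=18
15. q=(27,32) nearest=12 d=15 new=(15,19) → add node 15 parent=12 cost=18
16. q=(9,23) nearest=12 d=6 new=(11,19) → add node 16 parent=12 cost=18

Parent of node 4: 3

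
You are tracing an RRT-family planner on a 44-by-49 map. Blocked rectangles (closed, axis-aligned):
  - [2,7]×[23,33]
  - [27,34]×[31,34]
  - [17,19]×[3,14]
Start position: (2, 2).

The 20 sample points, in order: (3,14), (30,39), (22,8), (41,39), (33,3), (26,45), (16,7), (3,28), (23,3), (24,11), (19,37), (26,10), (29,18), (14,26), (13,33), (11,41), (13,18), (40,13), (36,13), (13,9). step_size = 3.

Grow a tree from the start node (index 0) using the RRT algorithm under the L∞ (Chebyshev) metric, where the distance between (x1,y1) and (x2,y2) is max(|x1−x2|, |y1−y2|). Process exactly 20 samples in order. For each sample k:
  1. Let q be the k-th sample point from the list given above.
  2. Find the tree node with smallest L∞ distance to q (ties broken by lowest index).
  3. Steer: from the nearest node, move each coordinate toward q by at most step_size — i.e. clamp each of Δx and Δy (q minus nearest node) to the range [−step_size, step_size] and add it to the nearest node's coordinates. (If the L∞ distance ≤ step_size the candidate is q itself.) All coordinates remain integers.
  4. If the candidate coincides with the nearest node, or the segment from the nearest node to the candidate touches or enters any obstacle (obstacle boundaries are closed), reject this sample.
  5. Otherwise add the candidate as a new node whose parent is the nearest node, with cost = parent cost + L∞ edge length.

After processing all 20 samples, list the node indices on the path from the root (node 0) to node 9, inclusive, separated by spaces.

Path: 0 1 2 3 4 6 8 9

1. q=(3,14) nearest=0 d=12 new=(3,5) → add node 1 parent=0 cost=3
2. q=(30,39) nearest=1 d=34 new=(6,8) → add node 2 parent=1 cost=6
3. q=(22,8) nearest=2 d=16 new=(9,8) → add node 3 parent=2 cost=9
4. q=(41,39) nearest=3 d=32 new=(12,11) → add node 4 parent=3 cost=12
5. q=(33,3) nearest=4 d=21 new=(15,8) → add node 5 parent=4 cost=15
6. q=(26,45) nearest=4 d=34 new=(15,14) → add node 6 parent=4 cost=15
7. q=(16,7) nearest=5 d=1 new=(16,7) → add node 7 parent=5 cost=16
8. q=(3,28) nearest=6 d=14 new=(12,17) → add node 8 parent=6 cost=18
9. q=(23,3) nearest=7 d=7 new=(19,4) → blocked by [17,19]×[3,14], reject
10. q=(24,11) nearest=7 d=8 new=(19,10) → blocked by [17,19]×[3,14], reject
11. q=(19,37) nearest=8 d=20 new=(15,20) → add node 9 parent=8 cost=21
12. q=(26,10) nearest=7 d=10 new=(19,10) → blocked by [17,19]×[3,14], reject
13. q=(29,18) nearest=7 d=13 new=(19,10) → blocked by [17,19]×[3,14], reject
14. q=(14,26) nearest=9 d=6 new=(14,23) → add node 10 parent=9 cost=24
15. q=(13,33) nearest=10 d=10 new=(13,26) → add node 11 parent=10 cost=27
16. q=(11,41) nearest=11 d=15 new=(11,29) → add node 12 parent=11 cost=30
17. q=(13,18) nearest=8 d=1 new=(13,18) → add node 13 parent=8 cost=19
18. q=(40,13) nearest=7 d=24 new=(19,10) → blocked by [17,19]×[3,14], reject
19. q=(36,13) nearest=7 d=20 new=(19,10) → blocked by [17,19]×[3,14], reject
20. q=(13,9) nearest=4 d=2 new=(13,9) → add node 14 parent=4 cost=14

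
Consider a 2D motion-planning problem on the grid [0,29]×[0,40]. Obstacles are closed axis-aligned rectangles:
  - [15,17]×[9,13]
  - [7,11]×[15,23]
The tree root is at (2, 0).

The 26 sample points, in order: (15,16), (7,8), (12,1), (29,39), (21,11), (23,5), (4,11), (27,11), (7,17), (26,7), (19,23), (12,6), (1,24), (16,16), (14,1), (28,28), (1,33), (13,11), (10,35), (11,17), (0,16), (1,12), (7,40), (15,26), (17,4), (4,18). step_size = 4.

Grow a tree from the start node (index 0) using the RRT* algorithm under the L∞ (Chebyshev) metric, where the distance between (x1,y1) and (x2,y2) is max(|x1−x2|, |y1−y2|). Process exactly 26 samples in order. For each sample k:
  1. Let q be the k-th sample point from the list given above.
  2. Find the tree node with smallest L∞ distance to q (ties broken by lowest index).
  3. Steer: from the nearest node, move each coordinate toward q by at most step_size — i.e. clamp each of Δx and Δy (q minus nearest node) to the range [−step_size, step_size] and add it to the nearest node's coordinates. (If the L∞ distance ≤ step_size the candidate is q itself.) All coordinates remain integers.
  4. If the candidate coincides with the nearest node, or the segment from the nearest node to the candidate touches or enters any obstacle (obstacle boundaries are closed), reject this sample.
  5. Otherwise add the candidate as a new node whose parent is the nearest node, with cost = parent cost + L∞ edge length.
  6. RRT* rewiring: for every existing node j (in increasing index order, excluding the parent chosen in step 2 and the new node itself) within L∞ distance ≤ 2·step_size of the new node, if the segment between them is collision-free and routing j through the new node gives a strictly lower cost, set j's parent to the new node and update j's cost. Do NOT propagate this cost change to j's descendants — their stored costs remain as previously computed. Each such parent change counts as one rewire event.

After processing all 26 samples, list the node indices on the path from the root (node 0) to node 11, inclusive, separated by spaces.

Path: 0 1 3 11

1. q=(15,16) nearest=0 d=16 new=(6,4) → add node 1 parent=0 cost=4
2. q=(7,8) nearest=1 d=4 new=(7,8) → add node 2 parent=1 cost=8
3. q=(12,1) nearest=1 d=6 new=(10,1) → add node 3 parent=1 cost=8
4. q=(29,39) nearest=2 d=31 new=(11,12) → add node 4 parent=2 cost=12
5. q=(21,11) nearest=4 d=10 new=(15,11) → blocked by [15,17]×[9,13], reject
6. q=(23,5) nearest=4 d=12 new=(15,8) → add node 5 parent=4 cost=16
7. q=(4,11) nearest=2 d=3 new=(4,11) → add node 6 parent=2 cost=11
8. q=(27,11) nearest=5 d=12 new=(19,11) → blocked by [15,17]×[9,13], reject
9. q=(7,17) nearest=4 d=5 new=(7,16) → blocked by [7,11]×[15,23], reject
10. q=(26,7) nearest=5 d=11 new=(19,7) → add node 7 parent=5 cost=20
11. q=(19,23) nearest=4 d=11 new=(15,16) → add node 8 parent=4 cost=16
12. q=(12,6) nearest=5 d=3 new=(12,6) → add node 9 parent=5 cost=19
13. q=(1,24) nearest=4 d=12 new=(7,16) → blocked by [7,11]×[15,23], reject
14. q=(16,16) nearest=8 d=1 new=(16,16) → add node 10 parent=8 cost=17
15. q=(14,1) nearest=3 d=4 new=(14,1) → add node 11 parent=3 cost=12; rewire 7→11 (18<20); rewire 9→11 (17<19)
16. q=(28,28) nearest=10 d=12 new=(20,20) → add node 12 parent=10 cost=21
17. q=(1,33) nearest=8 d=17 new=(11,20) → blocked by [7,11]×[15,23], reject
18. q=(13,11) nearest=4 d=2 new=(13,11) → add node 13 parent=4 cost=14
19. q=(10,35) nearest=12 d=15 new=(16,24) → add node 14 parent=12 cost=25
20. q=(11,17) nearest=8 d=4 new=(11,17) → blocked by [7,11]×[15,23], reject
21. q=(0,16) nearest=6 d=5 new=(0,15) → add node 15 parent=6 cost=15
22. q=(1,12) nearest=6 d=3 new=(1,12) → add node 16 parent=6 cost=14
23. q=(7,40) nearest=14 d=16 new=(12,28) → add node 17 parent=14 cost=29
24. q=(15,26) nearest=14 d=2 new=(15,26) → add node 18 parent=14 cost=27
25. q=(17,4) nearest=7 d=3 new=(17,4) → add node 19 parent=7 cost=21
26. q=(4,18) nearest=15 d=4 new=(4,18) → add node 20 parent=15 cost=19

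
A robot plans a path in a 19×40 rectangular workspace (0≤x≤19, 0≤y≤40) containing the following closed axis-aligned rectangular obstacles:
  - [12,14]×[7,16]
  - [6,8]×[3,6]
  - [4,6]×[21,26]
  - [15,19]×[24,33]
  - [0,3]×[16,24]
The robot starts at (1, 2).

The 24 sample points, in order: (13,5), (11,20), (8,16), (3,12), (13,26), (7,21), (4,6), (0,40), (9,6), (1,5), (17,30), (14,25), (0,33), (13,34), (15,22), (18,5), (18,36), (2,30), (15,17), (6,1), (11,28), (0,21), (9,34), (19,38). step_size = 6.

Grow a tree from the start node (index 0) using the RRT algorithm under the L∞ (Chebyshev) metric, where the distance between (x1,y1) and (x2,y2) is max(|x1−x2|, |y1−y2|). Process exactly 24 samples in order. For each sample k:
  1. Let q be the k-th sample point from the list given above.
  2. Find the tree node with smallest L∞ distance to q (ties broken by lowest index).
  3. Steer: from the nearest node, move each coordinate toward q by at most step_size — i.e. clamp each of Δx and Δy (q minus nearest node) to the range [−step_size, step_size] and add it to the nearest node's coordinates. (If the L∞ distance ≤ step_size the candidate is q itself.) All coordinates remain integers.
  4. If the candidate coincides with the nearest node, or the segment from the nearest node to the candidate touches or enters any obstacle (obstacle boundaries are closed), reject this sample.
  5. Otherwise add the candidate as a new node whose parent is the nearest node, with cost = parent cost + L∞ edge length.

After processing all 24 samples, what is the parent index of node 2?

1. q=(13,5) nearest=0 d=12 new=(7,5) → blocked by [6,8]×[3,6], reject
2. q=(11,20) nearest=0 d=18 new=(7,8) → add node 1 parent=0 cost=6
3. q=(8,16) nearest=1 d=8 new=(8,14) → add node 2 parent=1 cost=12
4. q=(3,12) nearest=1 d=4 new=(3,12) → add node 3 parent=1 cost=10
5. q=(13,26) nearest=2 d=12 new=(13,20) → add node 4 parent=2 cost=18
6. q=(7,21) nearest=4 d=6 new=(7,21) → add node 5 parent=4 cost=24
7. q=(4,6) nearest=1 d=3 new=(4,6) → add node 6 parent=1 cost=9
8. q=(0,40) nearest=5 d=19 new=(1,27) → blocked by [4,6]×[21,26], reject
9. q=(9,6) nearest=1 d=2 new=(9,6) → add node 7 parent=1 cost=8
10. q=(1,5) nearest=0 d=3 new=(1,5) → add node 8 parent=0 cost=3
11. q=(17,30) nearest=4 d=10 new=(17,26) → blocked by [15,19]×[24,33], reject
12. q=(14,25) nearest=4 d=5 new=(14,25) → add node 9 parent=4 cost=23
13. q=(0,33) nearest=5 d=12 new=(1,27) → blocked by [4,6]×[21,26], reject
14. q=(13,34) nearest=9 d=9 new=(13,31) → add node 10 parent=9 cost=29
15. q=(15,22) nearest=4 d=2 new=(15,22) → add node 11 parent=4 cost=20
16. q=(18,5) nearest=7 d=9 new=(15,5) → add node 12 parent=7 cost=14
17. q=(18,36) nearest=10 d=5 new=(18,36) → blocked by [15,19]×[24,33], reject
18. q=(2,30) nearest=5 d=9 new=(2,27) → blocked by [4,6]×[21,26], reject
19. q=(15,17) nearest=4 d=3 new=(15,17) → add node 13 parent=4 cost=21
20. q=(6,1) nearest=0 d=5 new=(6,1) → add node 14 parent=0 cost=5
21. q=(11,28) nearest=9 d=3 new=(11,28) → add node 15 parent=9 cost=26
22. q=(0,21) nearest=5 d=7 new=(1,21) → blocked by [4,6]×[21,26], reject
23. q=(9,34) nearest=10 d=4 new=(9,34) → add node 16 parent=10 cost=33
24. q=(19,38) nearest=10 d=7 new=(19,37) → blocked by [15,19]×[24,33], reject

Parent of node 2: 1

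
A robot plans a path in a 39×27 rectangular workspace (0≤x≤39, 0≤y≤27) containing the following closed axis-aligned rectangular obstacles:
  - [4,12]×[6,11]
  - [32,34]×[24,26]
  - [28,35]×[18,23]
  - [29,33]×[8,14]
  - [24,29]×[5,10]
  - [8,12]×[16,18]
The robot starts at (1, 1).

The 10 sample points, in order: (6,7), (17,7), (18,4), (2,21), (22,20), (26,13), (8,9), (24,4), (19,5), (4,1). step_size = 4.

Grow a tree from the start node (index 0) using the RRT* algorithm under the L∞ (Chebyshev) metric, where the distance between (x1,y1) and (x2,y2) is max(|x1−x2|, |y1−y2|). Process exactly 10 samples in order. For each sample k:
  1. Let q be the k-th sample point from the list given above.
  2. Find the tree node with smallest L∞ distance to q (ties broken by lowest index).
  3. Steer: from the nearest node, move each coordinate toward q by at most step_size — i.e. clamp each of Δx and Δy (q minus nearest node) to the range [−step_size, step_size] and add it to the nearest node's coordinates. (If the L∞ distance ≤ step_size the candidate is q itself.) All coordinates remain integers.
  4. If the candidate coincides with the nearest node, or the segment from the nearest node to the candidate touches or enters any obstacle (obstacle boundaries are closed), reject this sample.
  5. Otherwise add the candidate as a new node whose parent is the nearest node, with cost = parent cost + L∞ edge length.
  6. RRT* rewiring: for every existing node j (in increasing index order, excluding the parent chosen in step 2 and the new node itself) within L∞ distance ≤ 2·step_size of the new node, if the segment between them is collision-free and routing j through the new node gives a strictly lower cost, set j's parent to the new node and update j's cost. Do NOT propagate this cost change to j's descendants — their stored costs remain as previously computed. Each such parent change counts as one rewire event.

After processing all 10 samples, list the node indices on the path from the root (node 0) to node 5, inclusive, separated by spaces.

1. q=(6,7) nearest=0 d=6 new=(5,5) → add node 1 parent=0 cost=4
2. q=(17,7) nearest=1 d=12 new=(9,7) → blocked by [4,12]×[6,11], reject
3. q=(18,4) nearest=1 d=13 new=(9,4) → add node 2 parent=1 cost=8
4. q=(2,21) nearest=1 d=16 new=(2,9) → blocked by [4,12]×[6,11], reject
5. q=(22,20) nearest=2 d=16 new=(13,8) → blocked by [4,12]×[6,11], reject
6. q=(26,13) nearest=2 d=17 new=(13,8) → blocked by [4,12]×[6,11], reject
7. q=(8,9) nearest=1 d=4 new=(8,9) → blocked by [4,12]×[6,11], reject
8. q=(24,4) nearest=2 d=15 new=(13,4) → add node 3 parent=2 cost=12
9. q=(19,5) nearest=3 d=6 new=(17,5) → add node 4 parent=3 cost=16
10. q=(4,1) nearest=0 d=3 new=(4,1) → add node 5 parent=0 cost=3

Path: 0 5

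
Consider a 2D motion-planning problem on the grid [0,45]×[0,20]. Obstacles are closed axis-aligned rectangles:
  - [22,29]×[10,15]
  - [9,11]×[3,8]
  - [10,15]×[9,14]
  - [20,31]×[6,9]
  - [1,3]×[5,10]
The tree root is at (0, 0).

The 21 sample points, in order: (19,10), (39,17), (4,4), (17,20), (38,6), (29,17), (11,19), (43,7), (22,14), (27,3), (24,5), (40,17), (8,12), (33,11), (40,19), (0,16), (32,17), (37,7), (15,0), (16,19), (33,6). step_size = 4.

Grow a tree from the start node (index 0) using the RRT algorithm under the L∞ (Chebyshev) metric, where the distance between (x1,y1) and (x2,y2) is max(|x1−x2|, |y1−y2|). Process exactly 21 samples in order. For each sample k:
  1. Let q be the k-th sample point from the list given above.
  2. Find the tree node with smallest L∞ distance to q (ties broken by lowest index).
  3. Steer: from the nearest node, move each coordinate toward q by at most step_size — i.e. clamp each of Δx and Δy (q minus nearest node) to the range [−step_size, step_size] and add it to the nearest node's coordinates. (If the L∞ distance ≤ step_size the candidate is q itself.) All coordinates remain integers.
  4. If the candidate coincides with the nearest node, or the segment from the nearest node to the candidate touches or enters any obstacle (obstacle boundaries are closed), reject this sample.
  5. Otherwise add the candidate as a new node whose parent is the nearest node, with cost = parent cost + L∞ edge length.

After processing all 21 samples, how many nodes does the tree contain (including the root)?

1. q=(19,10) nearest=0 d=19 new=(4,4) → add node 1 parent=0 cost=4
2. q=(39,17) nearest=1 d=35 new=(8,8) → add node 2 parent=1 cost=8
3. q=(4,4) nearest=1 d=0 → coincident, reject
4. q=(17,20) nearest=2 d=12 new=(12,12) → blocked by [10,15]×[9,14], reject
5. q=(38,6) nearest=2 d=30 new=(12,6) → blocked by [9,11]×[3,8], reject
6. q=(29,17) nearest=2 d=21 new=(12,12) → blocked by [10,15]×[9,14], reject
7. q=(11,19) nearest=2 d=11 new=(11,12) → blocked by [10,15]×[9,14], reject
8. q=(43,7) nearest=2 d=35 new=(12,7) → blocked by [9,11]×[3,8], reject
9. q=(22,14) nearest=2 d=14 new=(12,12) → blocked by [10,15]×[9,14], reject
10. q=(27,3) nearest=2 d=19 new=(12,4) → blocked by [9,11]×[3,8], reject
11. q=(24,5) nearest=2 d=16 new=(12,5) → blocked by [9,11]×[3,8], reject
12. q=(40,17) nearest=2 d=32 new=(12,12) → blocked by [10,15]×[9,14], reject
13. q=(8,12) nearest=2 d=4 new=(8,12) → add node 3 parent=2 cost=12
14. q=(33,11) nearest=2 d=25 new=(12,11) → blocked by [10,15]×[9,14], reject
15. q=(40,19) nearest=2 d=32 new=(12,12) → blocked by [10,15]×[9,14], reject
16. q=(0,16) nearest=2 d=8 new=(4,12) → add node 4 parent=2 cost=12
17. q=(32,17) nearest=2 d=24 new=(12,12) → blocked by [10,15]×[9,14], reject
18. q=(37,7) nearest=2 d=29 new=(12,7) → blocked by [9,11]×[3,8], reject
19. q=(15,0) nearest=2 d=8 new=(12,4) → blocked by [9,11]×[3,8], reject
20. q=(16,19) nearest=3 d=8 new=(12,16) → blocked by [10,15]×[9,14], reject
21. q=(33,6) nearest=2 d=25 new=(12,6) → blocked by [9,11]×[3,8], reject

Node count: 5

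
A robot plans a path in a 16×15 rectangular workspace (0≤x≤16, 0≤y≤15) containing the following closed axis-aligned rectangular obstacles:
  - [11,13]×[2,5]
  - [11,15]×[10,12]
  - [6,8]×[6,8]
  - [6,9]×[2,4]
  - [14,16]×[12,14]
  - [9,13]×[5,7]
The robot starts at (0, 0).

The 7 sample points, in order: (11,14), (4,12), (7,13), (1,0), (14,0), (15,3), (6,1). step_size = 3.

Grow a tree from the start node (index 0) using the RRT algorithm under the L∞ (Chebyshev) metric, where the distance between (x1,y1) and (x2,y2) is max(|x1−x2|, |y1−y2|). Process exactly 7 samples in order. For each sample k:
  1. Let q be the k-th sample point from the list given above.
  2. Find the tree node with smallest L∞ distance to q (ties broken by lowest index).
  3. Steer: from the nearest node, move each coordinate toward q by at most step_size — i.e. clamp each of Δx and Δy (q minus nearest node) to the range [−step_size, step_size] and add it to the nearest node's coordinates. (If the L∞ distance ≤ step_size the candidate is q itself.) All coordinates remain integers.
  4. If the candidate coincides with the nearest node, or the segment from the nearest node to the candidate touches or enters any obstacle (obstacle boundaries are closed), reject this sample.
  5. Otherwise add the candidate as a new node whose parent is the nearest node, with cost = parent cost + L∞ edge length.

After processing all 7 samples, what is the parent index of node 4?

Parent of node 4: 1

1. q=(11,14) nearest=0 d=14 new=(3,3) → add node 1 parent=0 cost=3
2. q=(4,12) nearest=1 d=9 new=(4,6) → add node 2 parent=1 cost=6
3. q=(7,13) nearest=2 d=7 new=(7,9) → blocked by [6,8]×[6,8], reject
4. q=(1,0) nearest=0 d=1 new=(1,0) → add node 3 parent=0 cost=1
5. q=(14,0) nearest=2 d=10 new=(7,3) → blocked by [6,9]×[2,4], reject
6. q=(15,3) nearest=2 d=11 new=(7,3) → blocked by [6,9]×[2,4], reject
7. q=(6,1) nearest=1 d=3 new=(6,1) → add node 4 parent=1 cost=6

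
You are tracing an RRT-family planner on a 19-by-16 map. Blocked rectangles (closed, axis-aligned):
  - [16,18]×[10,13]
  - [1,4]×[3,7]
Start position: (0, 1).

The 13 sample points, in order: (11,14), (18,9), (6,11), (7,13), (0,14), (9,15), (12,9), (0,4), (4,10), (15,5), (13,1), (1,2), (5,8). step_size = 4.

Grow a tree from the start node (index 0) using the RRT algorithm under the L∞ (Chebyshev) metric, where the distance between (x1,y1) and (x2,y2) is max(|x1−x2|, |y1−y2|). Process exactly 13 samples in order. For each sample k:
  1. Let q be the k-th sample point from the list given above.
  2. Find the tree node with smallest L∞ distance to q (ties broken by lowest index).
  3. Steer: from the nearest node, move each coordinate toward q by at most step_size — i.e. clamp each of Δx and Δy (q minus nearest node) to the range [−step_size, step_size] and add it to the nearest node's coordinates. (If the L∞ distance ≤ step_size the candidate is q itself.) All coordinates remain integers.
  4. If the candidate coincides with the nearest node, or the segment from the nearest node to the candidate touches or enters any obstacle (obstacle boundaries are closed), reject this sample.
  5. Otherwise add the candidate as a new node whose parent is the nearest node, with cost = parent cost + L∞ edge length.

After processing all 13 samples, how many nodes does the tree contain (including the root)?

Node count: 5

1. q=(11,14) nearest=0 d=13 new=(4,5) → blocked by [1,4]×[3,7], reject
2. q=(18,9) nearest=0 d=18 new=(4,5) → blocked by [1,4]×[3,7], reject
3. q=(6,11) nearest=0 d=10 new=(4,5) → blocked by [1,4]×[3,7], reject
4. q=(7,13) nearest=0 d=12 new=(4,5) → blocked by [1,4]×[3,7], reject
5. q=(0,14) nearest=0 d=13 new=(0,5) → add node 1 parent=0 cost=4
6. q=(9,15) nearest=1 d=10 new=(4,9) → blocked by [1,4]×[3,7], reject
7. q=(12,9) nearest=0 d=12 new=(4,5) → blocked by [1,4]×[3,7], reject
8. q=(0,4) nearest=1 d=1 new=(0,4) → add node 2 parent=1 cost=5
9. q=(4,10) nearest=1 d=5 new=(4,9) → blocked by [1,4]×[3,7], reject
10. q=(15,5) nearest=0 d=15 new=(4,5) → blocked by [1,4]×[3,7], reject
11. q=(13,1) nearest=0 d=13 new=(4,1) → add node 3 parent=0 cost=4
12. q=(1,2) nearest=0 d=1 new=(1,2) → add node 4 parent=0 cost=1
13. q=(5,8) nearest=1 d=5 new=(4,8) → blocked by [1,4]×[3,7], reject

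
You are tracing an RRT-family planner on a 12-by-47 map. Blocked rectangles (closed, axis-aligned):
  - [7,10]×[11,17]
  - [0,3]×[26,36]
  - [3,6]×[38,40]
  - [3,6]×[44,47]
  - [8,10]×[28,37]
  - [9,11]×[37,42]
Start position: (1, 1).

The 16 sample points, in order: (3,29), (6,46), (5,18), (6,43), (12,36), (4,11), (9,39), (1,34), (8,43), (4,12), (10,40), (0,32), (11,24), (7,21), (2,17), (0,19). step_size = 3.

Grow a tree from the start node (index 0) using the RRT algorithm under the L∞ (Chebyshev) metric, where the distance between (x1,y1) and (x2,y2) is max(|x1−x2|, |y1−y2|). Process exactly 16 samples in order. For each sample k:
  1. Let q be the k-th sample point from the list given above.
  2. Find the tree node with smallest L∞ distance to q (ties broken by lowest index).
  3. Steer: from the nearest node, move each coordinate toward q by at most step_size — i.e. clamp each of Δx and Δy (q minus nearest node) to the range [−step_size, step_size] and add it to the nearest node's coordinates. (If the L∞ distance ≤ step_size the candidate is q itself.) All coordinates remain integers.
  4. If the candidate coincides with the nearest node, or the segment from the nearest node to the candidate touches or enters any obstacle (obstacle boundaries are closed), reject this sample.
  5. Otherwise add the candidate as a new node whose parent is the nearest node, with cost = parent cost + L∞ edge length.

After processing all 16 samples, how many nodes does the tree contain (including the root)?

Node count: 15

1. q=(3,29) nearest=0 d=28 new=(3,4) → add node 1 parent=0 cost=3
2. q=(6,46) nearest=1 d=42 new=(6,7) → add node 2 parent=1 cost=6
3. q=(5,18) nearest=2 d=11 new=(5,10) → add node 3 parent=2 cost=9
4. q=(6,43) nearest=3 d=33 new=(6,13) → add node 4 parent=3 cost=12
5. q=(12,36) nearest=4 d=23 new=(9,16) → blocked by [7,10]×[11,17], reject
6. q=(4,11) nearest=3 d=1 new=(4,11) → add node 5 parent=3 cost=10
7. q=(9,39) nearest=4 d=26 new=(9,16) → blocked by [7,10]×[11,17], reject
8. q=(1,34) nearest=4 d=21 new=(3,16) → add node 6 parent=4 cost=15
9. q=(8,43) nearest=6 d=27 new=(6,19) → add node 7 parent=6 cost=18
10. q=(4,12) nearest=5 d=1 new=(4,12) → add node 8 parent=5 cost=11
11. q=(10,40) nearest=7 d=21 new=(9,22) → add node 9 parent=7 cost=21
12. q=(0,32) nearest=9 d=10 new=(6,25) → add node 10 parent=9 cost=24
13. q=(11,24) nearest=9 d=2 new=(11,24) → add node 11 parent=9 cost=23
14. q=(7,21) nearest=7 d=2 new=(7,21) → add node 12 parent=7 cost=20
15. q=(2,17) nearest=6 d=1 new=(2,17) → add node 13 parent=6 cost=16
16. q=(0,19) nearest=13 d=2 new=(0,19) → add node 14 parent=13 cost=18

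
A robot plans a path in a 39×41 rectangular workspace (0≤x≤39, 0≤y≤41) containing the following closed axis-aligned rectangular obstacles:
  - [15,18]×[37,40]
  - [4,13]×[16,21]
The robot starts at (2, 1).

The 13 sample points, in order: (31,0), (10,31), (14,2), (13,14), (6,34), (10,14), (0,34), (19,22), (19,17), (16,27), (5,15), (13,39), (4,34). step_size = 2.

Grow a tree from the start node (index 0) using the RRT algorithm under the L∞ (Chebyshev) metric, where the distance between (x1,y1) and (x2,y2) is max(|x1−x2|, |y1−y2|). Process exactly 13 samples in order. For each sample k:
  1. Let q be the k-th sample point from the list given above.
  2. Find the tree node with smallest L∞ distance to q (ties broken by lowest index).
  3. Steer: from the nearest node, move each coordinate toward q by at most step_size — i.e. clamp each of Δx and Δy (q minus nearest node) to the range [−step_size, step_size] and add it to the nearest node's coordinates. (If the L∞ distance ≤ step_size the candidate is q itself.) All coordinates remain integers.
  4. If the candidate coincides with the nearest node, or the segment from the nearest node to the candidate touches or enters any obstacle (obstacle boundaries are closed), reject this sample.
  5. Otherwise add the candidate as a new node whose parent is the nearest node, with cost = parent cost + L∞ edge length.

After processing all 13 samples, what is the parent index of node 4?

Parent of node 4: 2

1. q=(31,0) nearest=0 d=29 new=(4,0) → add node 1 parent=0 cost=2
2. q=(10,31) nearest=0 d=30 new=(4,3) → add node 2 parent=0 cost=2
3. q=(14,2) nearest=1 d=10 new=(6,2) → add node 3 parent=1 cost=4
4. q=(13,14) nearest=2 d=11 new=(6,5) → add node 4 parent=2 cost=4
5. q=(6,34) nearest=4 d=29 new=(6,7) → add node 5 parent=4 cost=6
6. q=(10,14) nearest=5 d=7 new=(8,9) → add node 6 parent=5 cost=8
7. q=(0,34) nearest=6 d=25 new=(6,11) → add node 7 parent=6 cost=10
8. q=(19,22) nearest=6 d=13 new=(10,11) → add node 8 parent=6 cost=10
9. q=(19,17) nearest=8 d=9 new=(12,13) → add node 9 parent=8 cost=12
10. q=(16,27) nearest=9 d=14 new=(14,15) → add node 10 parent=9 cost=14
11. q=(5,15) nearest=7 d=4 new=(5,13) → add node 11 parent=7 cost=12
12. q=(13,39) nearest=10 d=24 new=(13,17) → blocked by [4,13]×[16,21], reject
13. q=(4,34) nearest=10 d=19 new=(12,17) → blocked by [4,13]×[16,21], reject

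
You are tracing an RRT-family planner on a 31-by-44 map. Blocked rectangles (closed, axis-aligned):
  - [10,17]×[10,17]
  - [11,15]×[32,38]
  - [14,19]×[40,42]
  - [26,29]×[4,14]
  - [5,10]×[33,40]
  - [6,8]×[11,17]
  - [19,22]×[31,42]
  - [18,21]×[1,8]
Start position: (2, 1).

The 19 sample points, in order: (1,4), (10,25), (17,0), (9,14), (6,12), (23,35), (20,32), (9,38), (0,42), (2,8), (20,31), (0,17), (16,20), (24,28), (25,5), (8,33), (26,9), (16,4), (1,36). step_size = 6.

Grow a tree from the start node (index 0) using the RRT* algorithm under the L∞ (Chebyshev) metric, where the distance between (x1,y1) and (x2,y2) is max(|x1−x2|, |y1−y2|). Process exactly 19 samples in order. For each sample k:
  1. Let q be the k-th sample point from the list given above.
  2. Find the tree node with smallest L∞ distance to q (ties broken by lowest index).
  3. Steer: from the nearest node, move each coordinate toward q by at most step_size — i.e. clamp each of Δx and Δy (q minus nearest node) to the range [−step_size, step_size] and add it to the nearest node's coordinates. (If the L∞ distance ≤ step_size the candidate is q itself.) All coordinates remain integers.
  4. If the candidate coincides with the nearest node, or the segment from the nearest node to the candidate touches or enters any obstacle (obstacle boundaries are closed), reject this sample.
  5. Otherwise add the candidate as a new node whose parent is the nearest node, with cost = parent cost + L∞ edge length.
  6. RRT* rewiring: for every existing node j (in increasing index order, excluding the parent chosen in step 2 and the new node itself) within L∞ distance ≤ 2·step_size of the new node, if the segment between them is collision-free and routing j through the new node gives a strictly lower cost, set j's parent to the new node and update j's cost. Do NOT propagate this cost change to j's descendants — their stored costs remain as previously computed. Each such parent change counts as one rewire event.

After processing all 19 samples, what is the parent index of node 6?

1. q=(1,4) nearest=0 d=3 new=(1,4) → add node 1 parent=0 cost=3
2. q=(10,25) nearest=1 d=21 new=(7,10) → add node 2 parent=1 cost=9
3. q=(17,0) nearest=2 d=10 new=(13,4) → add node 3 parent=2 cost=15
4. q=(9,14) nearest=2 d=4 new=(9,14) → blocked by [6,8]×[11,17], reject
5. q=(6,12) nearest=2 d=2 new=(6,12) → blocked by [6,8]×[11,17], reject
6. q=(23,35) nearest=2 d=25 new=(13,16) → blocked by [10,17]×[10,17], reject
7. q=(20,32) nearest=2 d=22 new=(13,16) → blocked by [10,17]×[10,17], reject
8. q=(9,38) nearest=2 d=28 new=(9,16) → blocked by [6,8]×[11,17], reject
9. q=(0,42) nearest=2 d=32 new=(1,16) → blocked by [6,8]×[11,17], reject
10. q=(2,8) nearest=1 d=4 new=(2,8) → add node 4 parent=1 cost=7
11. q=(20,31) nearest=2 d=21 new=(13,16) → blocked by [10,17]×[10,17], reject
12. q=(0,17) nearest=2 d=7 new=(1,16) → blocked by [6,8]×[11,17], reject
13. q=(16,20) nearest=2 d=10 new=(13,16) → blocked by [10,17]×[10,17], reject
14. q=(24,28) nearest=2 d=18 new=(13,16) → blocked by [10,17]×[10,17], reject
15. q=(25,5) nearest=3 d=12 new=(19,5) → blocked by [18,21]×[1,8], reject
16. q=(8,33) nearest=2 d=23 new=(8,16) → blocked by [6,8]×[11,17], reject
17. q=(26,9) nearest=3 d=13 new=(19,9) → add node 5 parent=3 cost=21
18. q=(16,4) nearest=3 d=3 new=(16,4) → add node 6 parent=3 cost=18
19. q=(1,36) nearest=2 d=26 new=(1,16) → blocked by [6,8]×[11,17], reject

Parent of node 6: 3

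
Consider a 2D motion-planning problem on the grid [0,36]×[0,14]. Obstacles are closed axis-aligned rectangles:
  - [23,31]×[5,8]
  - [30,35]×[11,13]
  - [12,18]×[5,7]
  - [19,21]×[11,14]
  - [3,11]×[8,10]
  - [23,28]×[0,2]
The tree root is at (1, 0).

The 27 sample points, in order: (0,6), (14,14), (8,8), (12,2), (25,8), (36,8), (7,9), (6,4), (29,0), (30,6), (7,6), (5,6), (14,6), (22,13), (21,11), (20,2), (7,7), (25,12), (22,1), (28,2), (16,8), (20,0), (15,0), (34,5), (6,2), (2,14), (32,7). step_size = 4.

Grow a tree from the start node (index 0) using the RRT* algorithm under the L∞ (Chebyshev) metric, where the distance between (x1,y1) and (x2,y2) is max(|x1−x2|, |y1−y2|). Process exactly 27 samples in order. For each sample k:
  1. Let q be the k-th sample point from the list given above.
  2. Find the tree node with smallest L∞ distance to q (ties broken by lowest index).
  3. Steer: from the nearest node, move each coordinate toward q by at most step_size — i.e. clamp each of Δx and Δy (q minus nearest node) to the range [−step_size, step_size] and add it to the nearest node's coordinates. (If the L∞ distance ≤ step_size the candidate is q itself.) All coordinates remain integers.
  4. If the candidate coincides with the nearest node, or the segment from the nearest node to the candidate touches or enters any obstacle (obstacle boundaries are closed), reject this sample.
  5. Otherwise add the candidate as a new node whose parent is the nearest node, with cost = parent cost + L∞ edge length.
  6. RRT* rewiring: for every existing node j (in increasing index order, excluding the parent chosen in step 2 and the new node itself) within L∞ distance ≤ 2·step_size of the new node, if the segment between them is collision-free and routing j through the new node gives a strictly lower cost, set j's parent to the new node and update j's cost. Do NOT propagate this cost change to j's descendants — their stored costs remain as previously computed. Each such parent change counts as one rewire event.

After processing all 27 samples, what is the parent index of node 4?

1. q=(0,6) nearest=0 d=6 new=(0,4) → add node 1 parent=0 cost=4
2. q=(14,14) nearest=0 d=14 new=(5,4) → add node 2 parent=0 cost=4
3. q=(8,8) nearest=2 d=4 new=(8,8) → blocked by [3,11]×[8,10], reject
4. q=(12,2) nearest=2 d=7 new=(9,2) → add node 3 parent=2 cost=8
5. q=(25,8) nearest=3 d=16 new=(13,6) → blocked by [12,18]×[5,7], reject
6. q=(36,8) nearest=3 d=27 new=(13,6) → blocked by [12,18]×[5,7], reject
7. q=(7,9) nearest=2 d=5 new=(7,8) → blocked by [3,11]×[8,10], reject
8. q=(6,4) nearest=2 d=1 new=(6,4) → add node 4 parent=2 cost=5
9. q=(29,0) nearest=3 d=20 new=(13,0) → add node 5 parent=3 cost=12
10. q=(30,6) nearest=5 d=17 new=(17,4) → add node 6 parent=5 cost=16
11. q=(7,6) nearest=2 d=2 new=(7,6) → add node 7 parent=2 cost=6
12. q=(5,6) nearest=2 d=2 new=(5,6) → add node 8 parent=2 cost=6
13. q=(14,6) nearest=6 d=3 new=(14,6) → blocked by [12,18]×[5,7], reject
14. q=(22,13) nearest=6 d=9 new=(21,8) → blocked by [12,18]×[5,7], reject
15. q=(21,11) nearest=6 d=7 new=(21,8) → blocked by [12,18]×[5,7], reject
16. q=(20,2) nearest=6 d=3 new=(20,2) → add node 9 parent=6 cost=19
17. q=(7,7) nearest=7 d=1 new=(7,7) → add node 10 parent=7 cost=7
18. q=(25,12) nearest=6 d=8 new=(21,8) → blocked by [12,18]×[5,7], reject
19. q=(22,1) nearest=9 d=2 new=(22,1) → add node 11 parent=9 cost=21
20. q=(28,2) nearest=11 d=6 new=(26,2) → blocked by [23,28]×[0,2], reject
21. q=(16,8) nearest=6 d=4 new=(16,8) → blocked by [12,18]×[5,7], reject
22. q=(20,0) nearest=9 d=2 new=(20,0) → add node 12 parent=9 cost=21
23. q=(15,0) nearest=5 d=2 new=(15,0) → add node 13 parent=5 cost=14; rewire 12→13 (19<21)
24. q=(34,5) nearest=11 d=12 new=(26,5) → blocked by [23,31]×[5,8], reject
25. q=(6,2) nearest=2 d=2 new=(6,2) → add node 14 parent=2 cost=6
26. q=(2,14) nearest=10 d=7 new=(3,11) → blocked by [3,11]×[8,10], reject
27. q=(32,7) nearest=11 d=10 new=(26,5) → blocked by [23,31]×[5,8], reject

Parent of node 4: 2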